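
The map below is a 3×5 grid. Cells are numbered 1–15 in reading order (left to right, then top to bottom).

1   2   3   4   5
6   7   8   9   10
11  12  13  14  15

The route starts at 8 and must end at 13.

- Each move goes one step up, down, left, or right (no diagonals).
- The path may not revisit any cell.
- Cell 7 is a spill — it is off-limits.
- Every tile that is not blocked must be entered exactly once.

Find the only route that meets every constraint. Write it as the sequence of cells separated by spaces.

8 9 14 15 10 5 4 3 2 1 6 11 12 13

Need to visit all 14 open cells exactly once, starting at 8 and ending at 13.
Cell 12 has only two open neighbours (11 and 13), so the path must pass straight through it: one of those is the cell it's entered from and the other is where it exits.
Route from 8: right 1 to 9, down 1 to 14, right 1 to 15, up 2 to 5, left 4 to 1, down 2 to 11, right 2 to 13 — 13 moves in all.
Check: all 14 open cells covered.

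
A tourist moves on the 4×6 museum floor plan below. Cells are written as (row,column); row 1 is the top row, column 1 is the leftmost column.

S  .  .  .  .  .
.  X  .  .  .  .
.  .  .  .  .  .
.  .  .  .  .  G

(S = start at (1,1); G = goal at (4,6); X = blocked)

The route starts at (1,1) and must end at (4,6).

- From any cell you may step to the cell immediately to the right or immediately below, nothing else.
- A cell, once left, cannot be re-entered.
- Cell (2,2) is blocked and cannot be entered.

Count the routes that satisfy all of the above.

26

A right/down-only route from (1,1) to (4,6) makes exactly 3 down-moves and 5 right-moves in some order.
With no other constraints that would be C(8,3) = 56 routes.
Subtract routes through each blocked cell (inclusion–exclusion for overlaps): − through (2,2): 30 → 26.
That gives 26 routes.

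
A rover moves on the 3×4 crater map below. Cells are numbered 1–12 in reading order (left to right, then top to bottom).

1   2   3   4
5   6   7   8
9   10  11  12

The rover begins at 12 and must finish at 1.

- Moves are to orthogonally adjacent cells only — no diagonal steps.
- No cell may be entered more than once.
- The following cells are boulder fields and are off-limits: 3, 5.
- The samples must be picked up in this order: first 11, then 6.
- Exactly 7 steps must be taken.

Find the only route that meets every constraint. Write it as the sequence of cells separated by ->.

The waypoints must appear in the order 11, 6, with no cell reused.
Route from 12: up to 8, left to 7, down to 11, left to 10, 2× up (reaching 2), left to 1 — 7 moves in all.
Check: order respected (11 at step 3, 6 at step 5); 7 moves as required.

12 -> 8 -> 7 -> 11 -> 10 -> 6 -> 2 -> 1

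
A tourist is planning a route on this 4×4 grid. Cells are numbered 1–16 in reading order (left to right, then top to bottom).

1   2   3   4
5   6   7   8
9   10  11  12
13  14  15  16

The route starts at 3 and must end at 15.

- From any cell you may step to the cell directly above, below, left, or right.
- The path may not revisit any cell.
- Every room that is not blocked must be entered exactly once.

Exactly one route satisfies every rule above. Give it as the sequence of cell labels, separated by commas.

3, 4, 8, 7, 6, 2, 1, 5, 9, 13, 14, 10, 11, 12, 16, 15

Need to visit all 16 open cells exactly once, starting at 3 and ending at 15.
Cell 1 has only two open neighbours (5 and 2), so the path must pass straight through it: one of those is the cell it's entered from and the other is where it exits.
Route from 3: right to 4, down to 8, 2× left (reaching 6), up to 2, left to 1, 3× down (reaching 13), right to 14, up to 10, 2× right (reaching 12), down to 16, left to 15 — 15 moves in all.
Check: all 16 open cells covered.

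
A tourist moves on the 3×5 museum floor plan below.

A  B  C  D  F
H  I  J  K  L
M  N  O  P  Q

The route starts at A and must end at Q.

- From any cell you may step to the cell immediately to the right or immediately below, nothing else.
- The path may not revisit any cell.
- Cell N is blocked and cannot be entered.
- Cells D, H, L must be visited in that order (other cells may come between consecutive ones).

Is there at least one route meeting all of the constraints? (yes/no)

H lies to the left of D, so going from D to H would need a leftward move — but moves only go right/down, so D cannot be visited before H.

no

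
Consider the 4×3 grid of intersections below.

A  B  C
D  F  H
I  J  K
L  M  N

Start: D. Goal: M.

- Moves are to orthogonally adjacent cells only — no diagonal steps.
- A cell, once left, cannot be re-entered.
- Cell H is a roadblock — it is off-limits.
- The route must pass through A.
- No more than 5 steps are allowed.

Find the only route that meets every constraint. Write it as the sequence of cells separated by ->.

The budget equals the shortest possible length, so every move has to be on a shortest route through the required cells.
Route from D: up 1 to A, right 1 to B, down 3 to M — 5 moves in all.
Check: all required cells visited; 5 ≤ 5 moves.

D -> A -> B -> F -> J -> M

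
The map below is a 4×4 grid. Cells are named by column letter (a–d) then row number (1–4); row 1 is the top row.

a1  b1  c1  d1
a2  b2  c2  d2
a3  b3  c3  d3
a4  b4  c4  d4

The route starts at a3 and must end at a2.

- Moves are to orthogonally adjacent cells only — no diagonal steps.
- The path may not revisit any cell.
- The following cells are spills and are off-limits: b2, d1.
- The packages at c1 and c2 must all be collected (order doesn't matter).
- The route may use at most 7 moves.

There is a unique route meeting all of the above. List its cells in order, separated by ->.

The 7-move cap with required stops at c1, c2 leaves no slack for detours.
Route from a3: 2× right (reaching c3), 2× up (reaching c1), 2× left (reaching a1), down to a2 — 7 moves in all.
Check: all required cells visited; 7 ≤ 7 moves.

a3 -> b3 -> c3 -> c2 -> c1 -> b1 -> a1 -> a2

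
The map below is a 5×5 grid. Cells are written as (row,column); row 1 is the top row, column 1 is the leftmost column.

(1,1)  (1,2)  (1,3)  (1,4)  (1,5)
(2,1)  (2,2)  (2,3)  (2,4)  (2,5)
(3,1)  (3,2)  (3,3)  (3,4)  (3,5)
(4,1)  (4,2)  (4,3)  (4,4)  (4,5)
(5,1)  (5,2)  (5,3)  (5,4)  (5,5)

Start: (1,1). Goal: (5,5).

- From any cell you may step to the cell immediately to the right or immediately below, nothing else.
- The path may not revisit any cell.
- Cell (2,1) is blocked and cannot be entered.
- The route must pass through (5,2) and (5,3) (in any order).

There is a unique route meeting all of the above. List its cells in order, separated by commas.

(1,1), (1,2), (2,2), (3,2), (4,2), (5,2), (5,3), (5,4), (5,5)

Moves only go right or down, so the column and row indices never decrease.
Route from (1,1): right to (1,2), 4× down (reaching (5,2)), 3× right (reaching (5,5)) — 8 moves in all.
Check: all required cells visited.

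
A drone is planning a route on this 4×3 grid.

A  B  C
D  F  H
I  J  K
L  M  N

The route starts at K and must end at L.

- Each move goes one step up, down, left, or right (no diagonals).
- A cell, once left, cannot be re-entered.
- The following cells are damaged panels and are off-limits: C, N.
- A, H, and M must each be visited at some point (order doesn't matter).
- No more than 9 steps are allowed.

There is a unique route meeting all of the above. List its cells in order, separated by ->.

K -> H -> F -> B -> A -> D -> I -> J -> M -> L

Any route must reach A, H, and M and still end at L within 9 moves, so the order of the required stops is forced.
Route from K: up 1 to H, left 1 to F, up 1 to B, left 1 to A, down 2 to I, right 1 to J, down 1 to M, left 1 to L — 9 moves in all.
Check: all required cells visited; 9 ≤ 9 moves.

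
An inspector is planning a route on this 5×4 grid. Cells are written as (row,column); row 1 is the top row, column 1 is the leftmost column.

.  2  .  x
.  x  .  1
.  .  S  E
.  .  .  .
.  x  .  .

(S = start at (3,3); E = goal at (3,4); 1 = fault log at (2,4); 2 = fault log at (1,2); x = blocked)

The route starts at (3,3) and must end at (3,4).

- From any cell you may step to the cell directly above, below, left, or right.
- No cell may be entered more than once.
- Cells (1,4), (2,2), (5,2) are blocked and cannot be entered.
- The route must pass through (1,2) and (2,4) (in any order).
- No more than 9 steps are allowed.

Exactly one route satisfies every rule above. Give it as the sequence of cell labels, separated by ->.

The budget equals the shortest possible length, so every move has to be on a shortest route through the required cells.
Route from (3,3): left 2 to (3,1), up 2 to (1,1), right 2 to (1,3), down 1 to (2,3), right 1 to (2,4), down 1 to (3,4) — 9 moves in all.
Check: all required cells visited; 9 ≤ 9 moves.

(3,3) -> (3,2) -> (3,1) -> (2,1) -> (1,1) -> (1,2) -> (1,3) -> (2,3) -> (2,4) -> (3,4)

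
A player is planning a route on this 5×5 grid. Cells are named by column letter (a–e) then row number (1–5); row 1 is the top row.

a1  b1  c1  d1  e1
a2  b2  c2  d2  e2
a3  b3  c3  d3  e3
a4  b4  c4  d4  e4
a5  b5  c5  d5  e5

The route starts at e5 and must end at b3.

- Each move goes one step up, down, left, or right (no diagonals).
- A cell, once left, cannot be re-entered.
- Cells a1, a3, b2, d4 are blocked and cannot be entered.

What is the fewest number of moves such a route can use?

The Manhattan distance from e5 to b3 is |5−3| + |5−2| = 5, so at least 5 moves are needed.
A route of 5 moves achieves this: e5 → e4 → e3 → d3 → c3 → b3.
Since 5 matches the lower bound, it is optimal.

5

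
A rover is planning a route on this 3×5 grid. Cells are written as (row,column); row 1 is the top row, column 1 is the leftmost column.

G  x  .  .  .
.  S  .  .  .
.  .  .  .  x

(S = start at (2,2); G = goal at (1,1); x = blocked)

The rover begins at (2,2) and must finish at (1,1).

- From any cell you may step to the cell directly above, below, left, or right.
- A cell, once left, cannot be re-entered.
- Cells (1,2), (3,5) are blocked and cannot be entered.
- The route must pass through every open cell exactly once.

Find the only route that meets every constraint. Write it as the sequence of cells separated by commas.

Need to visit all 13 open cells exactly once, starting at (2,2) and ending at (1,1).
Cell (1,3) has only two open neighbours ((2,3) and (1,4)), so the path must pass straight through it: one of those is the cell it's entered from and the other is where it exits.
Route from (2,2): right 1 to (2,3), up 1 to (1,3), right 2 to (1,5), down 1 to (2,5), left 1 to (2,4), down 1 to (3,4), left 3 to (3,1), up 2 to (1,1) — 12 moves in all.
Check: all 13 open cells covered.

(2,2), (2,3), (1,3), (1,4), (1,5), (2,5), (2,4), (3,4), (3,3), (3,2), (3,1), (2,1), (1,1)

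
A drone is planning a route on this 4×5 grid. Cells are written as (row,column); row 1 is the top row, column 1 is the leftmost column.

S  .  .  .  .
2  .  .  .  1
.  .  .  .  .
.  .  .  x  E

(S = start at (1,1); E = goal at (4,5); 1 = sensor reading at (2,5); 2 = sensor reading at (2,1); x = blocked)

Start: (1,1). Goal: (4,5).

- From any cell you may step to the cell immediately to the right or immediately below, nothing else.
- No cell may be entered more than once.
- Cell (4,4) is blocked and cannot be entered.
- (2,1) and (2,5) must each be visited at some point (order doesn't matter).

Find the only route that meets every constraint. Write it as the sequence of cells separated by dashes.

(1,1) - (2,1) - (2,2) - (2,3) - (2,4) - (2,5) - (3,5) - (4,5)

Moves only go right or down, so the column and row indices never decrease.
Route from (1,1): down 1 to (2,1), right 4 to (2,5), down 2 to (4,5) — 7 moves in all.
Check: all required cells visited.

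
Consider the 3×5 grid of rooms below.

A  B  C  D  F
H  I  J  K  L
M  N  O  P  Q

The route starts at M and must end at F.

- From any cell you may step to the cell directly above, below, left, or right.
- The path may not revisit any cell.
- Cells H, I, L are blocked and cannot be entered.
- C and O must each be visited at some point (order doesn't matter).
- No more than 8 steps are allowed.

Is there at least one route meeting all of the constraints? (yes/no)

yes

One route that works: M → N → O → J → C → D → F.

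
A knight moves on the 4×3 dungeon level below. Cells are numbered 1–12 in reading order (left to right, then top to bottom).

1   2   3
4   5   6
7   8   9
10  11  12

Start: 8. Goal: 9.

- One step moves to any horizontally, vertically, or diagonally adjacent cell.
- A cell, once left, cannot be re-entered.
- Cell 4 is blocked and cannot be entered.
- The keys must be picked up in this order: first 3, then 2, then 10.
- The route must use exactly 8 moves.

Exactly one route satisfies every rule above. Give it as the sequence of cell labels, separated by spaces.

The waypoints must appear in the order 3, 2, 10, with no cell reused.
Route from 8: up-right 1 to 6, up 1 to 3, left 1 to 2, down 1 to 5, down-left 1 to 7, down 1 to 10, right 1 to 11, up-right 1 to 9 — 8 moves in all.
Check: order respected (3 at step 2, 2 at step 3, 10 at step 6); 8 moves as required.

8 6 3 2 5 7 10 11 9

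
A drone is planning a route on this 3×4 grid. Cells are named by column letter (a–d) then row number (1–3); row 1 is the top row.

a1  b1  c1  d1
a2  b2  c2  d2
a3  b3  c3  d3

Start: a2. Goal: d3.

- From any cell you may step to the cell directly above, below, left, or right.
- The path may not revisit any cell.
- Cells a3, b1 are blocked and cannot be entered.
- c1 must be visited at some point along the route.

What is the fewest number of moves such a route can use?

6

Any route passes through c1 somewhere between a2 and d3. Summing Manhattan distances along the two legs (a2 → c1 → d3) gives a lower bound of 3 + 3 = 6 moves.
A route of 6 moves achieves this: a2 → b2 → c2 → c1 → d1 → d2 → d3.
Since 6 matches the lower bound, it is optimal.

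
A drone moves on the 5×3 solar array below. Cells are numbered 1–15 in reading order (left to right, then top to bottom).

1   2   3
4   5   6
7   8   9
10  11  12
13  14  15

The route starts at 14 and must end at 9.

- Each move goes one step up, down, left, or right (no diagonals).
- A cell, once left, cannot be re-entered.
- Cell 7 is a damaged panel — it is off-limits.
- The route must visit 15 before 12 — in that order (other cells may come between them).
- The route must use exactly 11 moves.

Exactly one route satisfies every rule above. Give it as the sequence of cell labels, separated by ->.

14 -> 15 -> 12 -> 11 -> 8 -> 5 -> 4 -> 1 -> 2 -> 3 -> 6 -> 9

The waypoints must appear in the order 15, 12, with no cell reused.
Route from 14: right to 15, up to 12, left to 11, 2× up (reaching 5), left to 4, up to 1, 2× right (reaching 3), 2× down (reaching 9) — 11 moves in all.
Check: order respected (15 at step 1, 12 at step 2); 11 moves as required.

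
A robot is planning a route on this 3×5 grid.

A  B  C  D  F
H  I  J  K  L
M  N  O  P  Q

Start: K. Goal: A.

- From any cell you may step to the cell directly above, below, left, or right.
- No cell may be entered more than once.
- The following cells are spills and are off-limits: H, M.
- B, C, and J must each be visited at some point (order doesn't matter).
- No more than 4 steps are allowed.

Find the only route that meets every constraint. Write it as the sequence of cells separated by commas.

The 4-move cap with required stops at B, C, J leaves no slack for detours.
Route from K: left 1 to J, up 1 to C, left 2 to A — 4 moves in all.
Check: all required cells visited; 4 ≤ 4 moves.

K, J, C, B, A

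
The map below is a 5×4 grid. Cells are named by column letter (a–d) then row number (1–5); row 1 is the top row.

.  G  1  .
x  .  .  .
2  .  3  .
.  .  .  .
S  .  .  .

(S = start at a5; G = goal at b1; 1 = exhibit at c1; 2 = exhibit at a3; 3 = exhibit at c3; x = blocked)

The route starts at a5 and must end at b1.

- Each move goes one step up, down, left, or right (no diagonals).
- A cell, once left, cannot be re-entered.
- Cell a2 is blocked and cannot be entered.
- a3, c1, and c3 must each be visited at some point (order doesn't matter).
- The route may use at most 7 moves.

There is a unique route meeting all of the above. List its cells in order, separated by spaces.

a5 a4 a3 b3 c3 c2 c1 b1

The budget equals the shortest possible length, so every move has to be on a shortest route through the required cells.
Route from a5: up 2 to a3, right 2 to c3, up 2 to c1, left 1 to b1 — 7 moves in all.
Check: all required cells visited; 7 ≤ 7 moves.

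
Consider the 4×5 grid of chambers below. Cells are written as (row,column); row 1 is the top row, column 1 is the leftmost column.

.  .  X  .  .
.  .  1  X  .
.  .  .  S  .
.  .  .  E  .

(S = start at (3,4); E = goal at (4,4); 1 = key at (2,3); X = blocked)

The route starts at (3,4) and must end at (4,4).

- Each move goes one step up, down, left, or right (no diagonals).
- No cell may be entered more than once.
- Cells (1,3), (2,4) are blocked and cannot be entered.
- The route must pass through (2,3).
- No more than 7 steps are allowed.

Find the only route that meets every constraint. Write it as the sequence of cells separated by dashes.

(3,4) - (3,3) - (2,3) - (2,2) - (3,2) - (4,2) - (4,3) - (4,4)

The 7-move cap with required stops at (2,3) leaves no slack for detours.
Route from (3,4): left 1 to (3,3), up 1 to (2,3), left 1 to (2,2), down 2 to (4,2), right 2 to (4,4) — 7 moves in all.
Check: all required cells visited; 7 ≤ 7 moves.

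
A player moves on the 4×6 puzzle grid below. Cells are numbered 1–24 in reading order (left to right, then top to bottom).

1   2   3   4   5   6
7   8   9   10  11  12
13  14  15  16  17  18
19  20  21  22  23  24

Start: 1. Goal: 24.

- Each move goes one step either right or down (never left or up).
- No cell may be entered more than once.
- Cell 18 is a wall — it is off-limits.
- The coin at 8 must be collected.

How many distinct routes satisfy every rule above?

A right/down-only route from 1 to 24 makes exactly 3 down-moves and 5 right-moves in some order.
With no other constraints that would be C(8,3) = 56 routes.
Split at 8 and multiply the segment counts (each segment already excludes blocked cells): 1→8: 2; 8→24: 10; product = 20.
That gives 20 routes.

20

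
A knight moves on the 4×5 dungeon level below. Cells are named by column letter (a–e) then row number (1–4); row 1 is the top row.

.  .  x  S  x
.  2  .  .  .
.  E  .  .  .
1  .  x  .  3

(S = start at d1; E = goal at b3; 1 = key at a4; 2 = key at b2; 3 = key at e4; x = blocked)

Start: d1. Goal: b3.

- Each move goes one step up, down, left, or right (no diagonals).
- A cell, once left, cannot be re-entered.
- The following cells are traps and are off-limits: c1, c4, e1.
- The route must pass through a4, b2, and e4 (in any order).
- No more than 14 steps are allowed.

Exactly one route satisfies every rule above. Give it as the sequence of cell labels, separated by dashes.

d1 - d2 - e2 - e3 - e4 - d4 - d3 - c3 - c2 - b2 - a2 - a3 - a4 - b4 - b3

The 14-move cap with required stops at a4, b2, e4 leaves no slack for detours.
Route from d1: down to d2, right to e2, 2× down (reaching e4), left to d4, up to d3, left to c3, up to c2, 2× left (reaching a2), 2× down (reaching a4), right to b4, up to b3 — 14 moves in all.
Check: all required cells visited; 14 ≤ 14 moves.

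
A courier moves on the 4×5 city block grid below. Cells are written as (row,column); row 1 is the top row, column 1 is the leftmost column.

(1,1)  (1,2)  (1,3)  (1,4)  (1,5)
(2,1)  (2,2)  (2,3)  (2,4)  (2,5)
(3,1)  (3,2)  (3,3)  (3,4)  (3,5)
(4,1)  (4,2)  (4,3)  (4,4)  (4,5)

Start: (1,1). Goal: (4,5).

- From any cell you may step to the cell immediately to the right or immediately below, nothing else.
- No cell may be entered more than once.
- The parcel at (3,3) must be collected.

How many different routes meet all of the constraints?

18

A right/down-only route from (1,1) to (4,5) makes exactly 3 down-moves and 4 right-moves in some order.
With no other constraints that would be C(7,3) = 35 routes.
Split at (3,3) and multiply the segment counts: (1,1)→(3,3): 6; (3,3)→(4,5): 3; product = 18.
That gives 18 routes.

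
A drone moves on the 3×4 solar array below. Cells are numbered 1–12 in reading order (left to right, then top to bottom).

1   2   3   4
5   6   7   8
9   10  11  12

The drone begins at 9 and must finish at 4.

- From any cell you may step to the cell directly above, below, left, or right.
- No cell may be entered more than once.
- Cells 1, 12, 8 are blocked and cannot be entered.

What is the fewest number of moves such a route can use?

The Manhattan distance from 9 to 4 is |3−1| + |1−4| = 5, so at least 5 moves are needed.
A route of 5 moves achieves this: 9 → 5 → 6 → 2 → 3 → 4.
Since 5 matches the lower bound, it is optimal.

5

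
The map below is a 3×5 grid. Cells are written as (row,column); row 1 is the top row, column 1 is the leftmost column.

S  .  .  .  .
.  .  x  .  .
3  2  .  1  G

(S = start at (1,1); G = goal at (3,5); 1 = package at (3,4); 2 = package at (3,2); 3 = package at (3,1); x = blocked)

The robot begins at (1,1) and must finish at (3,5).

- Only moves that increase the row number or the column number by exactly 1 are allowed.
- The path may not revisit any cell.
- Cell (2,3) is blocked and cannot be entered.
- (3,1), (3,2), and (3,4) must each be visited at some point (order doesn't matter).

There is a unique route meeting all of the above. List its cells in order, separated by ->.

Moves only go right or down, so the column and row indices never decrease.
Route from (1,1): 2× down (reaching (3,1)), 4× right (reaching (3,5)) — 6 moves in all.
Check: all required cells visited.

(1,1) -> (2,1) -> (3,1) -> (3,2) -> (3,3) -> (3,4) -> (3,5)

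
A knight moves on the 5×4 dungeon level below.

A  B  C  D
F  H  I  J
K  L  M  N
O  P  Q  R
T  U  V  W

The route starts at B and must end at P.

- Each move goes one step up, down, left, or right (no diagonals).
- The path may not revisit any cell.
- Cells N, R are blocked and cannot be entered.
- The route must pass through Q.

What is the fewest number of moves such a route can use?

5

Any route passes through Q somewhere between B and P. Summing Manhattan distances along the two legs (B → Q → P) gives a lower bound of 4 + 1 = 5 moves.
A route of 5 moves achieves this: B → H → L → M → Q → P.
Since 5 matches the lower bound, it is optimal.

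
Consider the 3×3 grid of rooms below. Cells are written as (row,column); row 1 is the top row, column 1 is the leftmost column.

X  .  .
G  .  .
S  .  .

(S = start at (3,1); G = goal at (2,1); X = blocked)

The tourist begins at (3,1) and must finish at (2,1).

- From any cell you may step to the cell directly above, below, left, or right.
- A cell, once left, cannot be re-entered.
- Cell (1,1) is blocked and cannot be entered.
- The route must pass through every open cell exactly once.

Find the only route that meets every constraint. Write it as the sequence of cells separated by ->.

(3,1) -> (3,2) -> (3,3) -> (2,3) -> (1,3) -> (1,2) -> (2,2) -> (2,1)

Need to visit all 8 open cells exactly once, starting at (3,1) and ending at (2,1).
Cell (3,3) has only two open neighbours ((2,3) and (3,2)), so the path must pass straight through it: one of those is the cell it's entered from and the other is where it exits.
Route from (3,1): right 2 to (3,3), up 2 to (1,3), left 1 to (1,2), down 1 to (2,2), left 1 to (2,1) — 7 moves in all.
Check: all 8 open cells covered.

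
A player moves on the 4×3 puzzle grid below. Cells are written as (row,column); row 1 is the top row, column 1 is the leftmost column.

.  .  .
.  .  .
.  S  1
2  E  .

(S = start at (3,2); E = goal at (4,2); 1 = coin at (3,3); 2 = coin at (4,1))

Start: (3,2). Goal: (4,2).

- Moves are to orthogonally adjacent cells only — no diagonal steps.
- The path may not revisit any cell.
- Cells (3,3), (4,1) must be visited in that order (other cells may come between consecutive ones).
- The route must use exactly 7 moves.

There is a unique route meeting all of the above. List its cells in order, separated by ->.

The waypoints must appear in the order (3,3), (4,1), with no cell reused.
Route from (3,2): right 1 to (3,3), up 1 to (2,3), left 2 to (2,1), down 2 to (4,1), right 1 to (4,2) — 7 moves in all.
Check: order respected (1 at step 1, 2 at step 6); 7 moves as required.

(3,2) -> (3,3) -> (2,3) -> (2,2) -> (2,1) -> (3,1) -> (4,1) -> (4,2)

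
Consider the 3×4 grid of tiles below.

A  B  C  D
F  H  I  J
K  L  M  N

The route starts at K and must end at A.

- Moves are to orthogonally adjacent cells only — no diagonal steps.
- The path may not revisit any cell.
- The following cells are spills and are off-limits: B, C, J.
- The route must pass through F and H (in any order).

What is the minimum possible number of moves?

Any route passes through F and H in some order between K and A. Summing Manhattan distances along each leg and taking the cheapest ordering (K → F → H → A) gives a lower bound of 1 + 1 + 2 = 4 moves.
A route of 4 moves achieves this: K → L → H → F → A.
Since 4 matches the lower bound, it is optimal.

4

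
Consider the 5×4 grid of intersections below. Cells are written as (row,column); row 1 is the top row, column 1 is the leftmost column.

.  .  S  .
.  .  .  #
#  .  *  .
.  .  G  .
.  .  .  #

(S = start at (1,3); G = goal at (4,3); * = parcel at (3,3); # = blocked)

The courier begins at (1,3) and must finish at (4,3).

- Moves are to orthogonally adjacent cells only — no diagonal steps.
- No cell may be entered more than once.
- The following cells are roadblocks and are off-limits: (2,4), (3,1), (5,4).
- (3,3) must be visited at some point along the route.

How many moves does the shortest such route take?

Any route passes through (3,3) somewhere between (1,3) and (4,3). Summing Manhattan distances along the two legs ((1,3) → (3,3) → (4,3)) gives a lower bound of 2 + 1 = 3 moves.
A route of 3 moves achieves this: (1,3) → (2,3) → (3,3) → (4,3).
Since 3 matches the lower bound, it is optimal.

3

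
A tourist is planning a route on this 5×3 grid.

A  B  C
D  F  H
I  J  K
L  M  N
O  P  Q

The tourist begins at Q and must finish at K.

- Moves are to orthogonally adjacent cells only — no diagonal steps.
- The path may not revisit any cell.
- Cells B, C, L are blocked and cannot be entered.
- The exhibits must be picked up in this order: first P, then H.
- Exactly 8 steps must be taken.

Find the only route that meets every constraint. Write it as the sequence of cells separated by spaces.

Q P M J I D F H K

The waypoints must appear in the order P, H, with no cell reused.
Route from Q: left 1 to P, up 2 to J, left 1 to I, up 1 to D, right 2 to H, down 1 to K — 8 moves in all.
Check: order respected (P at step 1, H at step 7); 8 moves as required.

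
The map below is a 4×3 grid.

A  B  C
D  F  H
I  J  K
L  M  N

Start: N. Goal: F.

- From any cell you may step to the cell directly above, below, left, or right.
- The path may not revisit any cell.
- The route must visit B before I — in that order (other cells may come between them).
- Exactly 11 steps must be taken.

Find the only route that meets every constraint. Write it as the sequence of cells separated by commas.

The waypoints must appear in the order B, I, with no cell reused.
Route from N: 3× up (reaching C), 2× left (reaching A), 3× down (reaching L), right to M, 2× up (reaching F) — 11 moves in all.
Check: order respected (B at step 4, I at step 7); 11 moves as required.

N, K, H, C, B, A, D, I, L, M, J, F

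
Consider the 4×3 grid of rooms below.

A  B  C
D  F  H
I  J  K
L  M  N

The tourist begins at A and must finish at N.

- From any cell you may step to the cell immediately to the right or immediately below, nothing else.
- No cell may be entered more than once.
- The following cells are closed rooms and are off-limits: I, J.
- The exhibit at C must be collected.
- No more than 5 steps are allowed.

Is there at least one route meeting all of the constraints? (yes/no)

One route that works: A → B → C → H → K → N.

yes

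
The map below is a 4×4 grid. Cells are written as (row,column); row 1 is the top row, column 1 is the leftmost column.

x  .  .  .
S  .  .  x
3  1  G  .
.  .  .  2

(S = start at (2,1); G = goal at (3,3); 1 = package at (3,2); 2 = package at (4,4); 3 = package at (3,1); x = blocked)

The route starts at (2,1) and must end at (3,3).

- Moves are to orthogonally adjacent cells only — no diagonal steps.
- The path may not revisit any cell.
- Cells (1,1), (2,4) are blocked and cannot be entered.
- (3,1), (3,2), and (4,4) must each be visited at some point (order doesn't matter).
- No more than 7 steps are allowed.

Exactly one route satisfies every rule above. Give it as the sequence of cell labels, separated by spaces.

Any route must reach (3,1), (3,2), and (4,4) and still end at (3,3) within 7 moves, so the order of the required stops is forced.
Route from (2,1): down to (3,1), right to (3,2), down to (4,2), 2× right (reaching (4,4)), up to (3,4), left to (3,3) — 7 moves in all.
Check: all required cells visited; 7 ≤ 7 moves.

(2,1) (3,1) (3,2) (4,2) (4,3) (4,4) (3,4) (3,3)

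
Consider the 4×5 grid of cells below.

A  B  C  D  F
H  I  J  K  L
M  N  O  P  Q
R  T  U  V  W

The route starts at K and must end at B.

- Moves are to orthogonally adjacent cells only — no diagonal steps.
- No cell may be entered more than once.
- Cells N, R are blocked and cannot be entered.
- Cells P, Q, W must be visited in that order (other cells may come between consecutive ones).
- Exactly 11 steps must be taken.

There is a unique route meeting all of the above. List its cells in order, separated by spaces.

The waypoints must appear in the order P, Q, W, with no cell reused.
Route from K: down to P, right to Q, down to W, 2× left (reaching U), 2× up (reaching J), 2× left (reaching H), up to A, right to B — 11 moves in all.
Check: order respected (P at step 1, Q at step 2, W at step 3); 11 moves as required.

K P Q W V U O J I H A B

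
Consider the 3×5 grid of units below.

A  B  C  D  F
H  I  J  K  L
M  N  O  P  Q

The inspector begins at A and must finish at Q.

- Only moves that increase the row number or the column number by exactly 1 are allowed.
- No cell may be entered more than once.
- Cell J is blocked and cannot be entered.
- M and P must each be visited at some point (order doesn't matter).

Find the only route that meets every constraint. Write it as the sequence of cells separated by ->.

A -> H -> M -> N -> O -> P -> Q

Moves only go right or down, so the column and row indices never decrease.
Route from A: down 2 to M, right 4 to Q — 6 moves in all.
Check: all required cells visited.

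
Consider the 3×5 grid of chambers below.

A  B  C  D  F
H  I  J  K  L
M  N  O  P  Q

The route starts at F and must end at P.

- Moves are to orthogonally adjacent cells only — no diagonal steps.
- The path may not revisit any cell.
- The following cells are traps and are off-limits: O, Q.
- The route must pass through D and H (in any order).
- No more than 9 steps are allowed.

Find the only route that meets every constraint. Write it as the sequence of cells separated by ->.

F -> D -> C -> B -> A -> H -> I -> J -> K -> P

Any route must reach D and H and still end at P within 9 moves, so the order of the required stops is forced.
Route from F: left 4 to A, down 1 to H, right 3 to K, down 1 to P — 9 moves in all.
Check: all required cells visited; 9 ≤ 9 moves.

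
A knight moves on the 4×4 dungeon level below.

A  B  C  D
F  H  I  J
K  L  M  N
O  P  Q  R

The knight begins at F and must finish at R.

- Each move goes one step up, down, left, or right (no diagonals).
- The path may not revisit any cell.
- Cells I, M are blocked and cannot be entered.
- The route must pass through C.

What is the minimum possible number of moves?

Any route passes through C somewhere between F and R. Summing Manhattan distances along the two legs (F → C → R) gives a lower bound of 3 + 4 = 7 moves.
A route of 7 moves achieves this: F → A → B → C → D → J → N → R.
Since 7 matches the lower bound, it is optimal.

7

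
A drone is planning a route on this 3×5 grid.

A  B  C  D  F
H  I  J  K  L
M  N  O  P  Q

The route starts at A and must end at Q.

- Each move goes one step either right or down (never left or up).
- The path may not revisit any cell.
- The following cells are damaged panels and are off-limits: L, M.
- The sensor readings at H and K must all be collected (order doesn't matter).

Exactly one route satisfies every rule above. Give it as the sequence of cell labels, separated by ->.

Moves only go right or down, so the column and row indices never decrease.
Route from A: down 1 to H, right 3 to K, down 1 to P, right 1 to Q — 6 moves in all.
Check: all required cells visited.

A -> H -> I -> J -> K -> P -> Q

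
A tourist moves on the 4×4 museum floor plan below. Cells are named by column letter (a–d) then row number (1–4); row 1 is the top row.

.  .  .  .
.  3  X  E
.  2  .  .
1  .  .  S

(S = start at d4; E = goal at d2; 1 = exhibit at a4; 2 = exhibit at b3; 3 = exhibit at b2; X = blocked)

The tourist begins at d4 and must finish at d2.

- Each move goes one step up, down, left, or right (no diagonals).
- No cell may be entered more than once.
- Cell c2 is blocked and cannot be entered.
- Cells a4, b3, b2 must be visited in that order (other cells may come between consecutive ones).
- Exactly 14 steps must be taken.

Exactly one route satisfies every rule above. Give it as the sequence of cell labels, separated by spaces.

The waypoints must appear in the order a4, b3, b2, with no cell reused.
Route from d4: up 1 to d3, left 1 to c3, down 1 to c4, left 2 to a4, up 1 to a3, right 1 to b3, up 1 to b2, left 1 to a2, up 1 to a1, right 3 to d1, down 1 to d2 — 14 moves in all.
Check: order respected (1 at step 5, 2 at step 7, 3 at step 8); 14 moves as required.

d4 d3 c3 c4 b4 a4 a3 b3 b2 a2 a1 b1 c1 d1 d2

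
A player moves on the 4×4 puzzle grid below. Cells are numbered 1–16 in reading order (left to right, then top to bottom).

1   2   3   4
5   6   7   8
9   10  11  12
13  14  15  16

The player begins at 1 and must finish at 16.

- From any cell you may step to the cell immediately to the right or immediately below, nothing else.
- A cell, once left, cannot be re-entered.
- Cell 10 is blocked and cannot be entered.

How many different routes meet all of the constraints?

A right/down-only route from 1 to 16 makes exactly 3 down-moves and 3 right-moves in some order.
With no other constraints that would be C(6,3) = 20 routes.
Subtract routes through each blocked cell (inclusion–exclusion for overlaps): − through 10: 9 → 11.
That gives 11 routes.

11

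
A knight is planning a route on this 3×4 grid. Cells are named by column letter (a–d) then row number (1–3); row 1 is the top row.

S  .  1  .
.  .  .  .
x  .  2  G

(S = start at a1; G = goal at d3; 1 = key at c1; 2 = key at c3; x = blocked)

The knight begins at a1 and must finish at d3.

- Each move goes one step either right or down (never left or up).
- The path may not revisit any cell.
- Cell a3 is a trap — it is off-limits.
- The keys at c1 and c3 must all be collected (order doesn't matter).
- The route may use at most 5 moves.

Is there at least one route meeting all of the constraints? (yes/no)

yes

One route that works: a1 → b1 → c1 → c2 → c3 → d3.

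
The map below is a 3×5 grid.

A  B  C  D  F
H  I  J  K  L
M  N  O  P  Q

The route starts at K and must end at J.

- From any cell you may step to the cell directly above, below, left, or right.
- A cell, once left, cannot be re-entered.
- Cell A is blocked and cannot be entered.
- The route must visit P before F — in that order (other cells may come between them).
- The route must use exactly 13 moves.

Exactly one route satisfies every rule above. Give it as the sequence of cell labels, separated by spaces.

The waypoints must appear in the order P, F, with no cell reused.
Route from K: down to P, right to Q, 2× up (reaching F), 3× left (reaching B), down to I, left to H, down to M, 2× right (reaching O), up to J — 13 moves in all.
Check: order respected (P at step 1, F at step 4); 13 moves as required.

K P Q L F D C B I H M N O J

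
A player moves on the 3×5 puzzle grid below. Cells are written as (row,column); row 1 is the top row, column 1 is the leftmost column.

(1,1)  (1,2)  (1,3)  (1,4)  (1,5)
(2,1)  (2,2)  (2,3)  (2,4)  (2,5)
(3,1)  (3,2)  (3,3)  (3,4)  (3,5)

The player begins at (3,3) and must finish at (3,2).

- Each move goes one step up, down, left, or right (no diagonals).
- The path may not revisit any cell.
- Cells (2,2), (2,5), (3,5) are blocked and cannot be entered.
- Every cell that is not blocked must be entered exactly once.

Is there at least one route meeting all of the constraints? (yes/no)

Cell (1,5) has only one open neighbour but is neither the start nor the goal, so a Hamiltonian route would have to both enter and leave it through the same neighbour — impossible without revisiting.

no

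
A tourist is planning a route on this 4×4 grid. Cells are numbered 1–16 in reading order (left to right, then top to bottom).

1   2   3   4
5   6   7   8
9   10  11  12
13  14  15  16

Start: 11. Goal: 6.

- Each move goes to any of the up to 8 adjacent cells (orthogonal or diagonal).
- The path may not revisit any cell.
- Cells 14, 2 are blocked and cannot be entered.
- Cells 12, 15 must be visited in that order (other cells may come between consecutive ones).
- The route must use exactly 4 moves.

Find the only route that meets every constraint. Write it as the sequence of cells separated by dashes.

11 - 12 - 15 - 10 - 6

The waypoints must appear in the order 12, 15, with no cell reused.
Route from 11: right to 12, down-left to 15, up-left to 10, up to 6 — 4 moves in all.
Check: order respected (12 at step 1, 15 at step 2); 4 moves as required.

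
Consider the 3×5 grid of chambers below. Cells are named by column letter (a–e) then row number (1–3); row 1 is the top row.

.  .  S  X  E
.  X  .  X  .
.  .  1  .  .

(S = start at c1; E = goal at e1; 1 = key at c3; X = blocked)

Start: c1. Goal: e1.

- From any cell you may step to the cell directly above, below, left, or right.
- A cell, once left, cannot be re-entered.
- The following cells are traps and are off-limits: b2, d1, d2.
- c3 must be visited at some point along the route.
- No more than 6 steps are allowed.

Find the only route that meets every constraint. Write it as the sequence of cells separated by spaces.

The 6-move cap with required stops at c3 leaves no slack for detours.
Route from c1: down 2 to c3, right 2 to e3, up 2 to e1 — 6 moves in all.
Check: all required cells visited; 6 ≤ 6 moves.

c1 c2 c3 d3 e3 e2 e1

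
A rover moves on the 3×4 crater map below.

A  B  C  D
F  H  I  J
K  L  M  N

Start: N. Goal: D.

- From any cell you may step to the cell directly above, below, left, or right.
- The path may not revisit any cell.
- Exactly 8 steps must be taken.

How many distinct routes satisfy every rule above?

9

Need simple routes of exactly 8 moves from N to D (Manhattan distance 2, so 3 moves are spent on a detour and 3 undoing it).
Branch systematically from the start, pruning whenever the remaining move budget drops below the Manhattan distance to D or differs from it in parity. Grouping the completions by first move — via J: 2; via M: 7 — and summing: 2 + 7 = 9.
That gives 9 routes.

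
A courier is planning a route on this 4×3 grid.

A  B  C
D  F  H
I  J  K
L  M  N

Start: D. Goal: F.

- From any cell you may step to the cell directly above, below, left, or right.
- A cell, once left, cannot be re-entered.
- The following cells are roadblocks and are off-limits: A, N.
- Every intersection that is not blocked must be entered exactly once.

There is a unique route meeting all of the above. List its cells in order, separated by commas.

Need to visit all 10 open cells exactly once, starting at D and ending at F.
Cell L has only two open neighbours (I and M), so the path must pass straight through it: one of those is the cell it's entered from and the other is where it exits.
Route from D: 2× down (reaching L), right to M, up to J, right to K, 2× up (reaching C), left to B, down to F — 9 moves in all.
Check: all 10 open cells covered.

D, I, L, M, J, K, H, C, B, F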